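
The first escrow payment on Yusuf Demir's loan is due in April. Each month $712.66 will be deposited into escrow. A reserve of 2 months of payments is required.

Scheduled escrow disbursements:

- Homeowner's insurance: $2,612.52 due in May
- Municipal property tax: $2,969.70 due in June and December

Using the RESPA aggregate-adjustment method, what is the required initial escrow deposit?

$4,869.56

Cushion = 2 × $712.66 = $1,425.32
Trial balance (start $0, +$712.66 each month, − disbursements):
  Apr: +$712.66 → $712.66
  May: +$712.66 − $2,612.52 → -$1,187.20
  Jun: +$712.66 − $2,969.70 → -$3,444.24
  Jul: +$712.66 → -$2,731.58
  Aug: +$712.66 → -$2,018.92
  Sep: +$712.66 → -$1,306.26
  Oct: +$712.66 → -$593.60
  Nov: +$712.66 → $119.06
  Dec: +$712.66 − $2,969.70 → -$2,137.98
  Jan: +$712.66 → -$1,425.32
  Feb: +$712.66 → -$712.66
  Mar: +$712.66 → $0.00
Lowest trial balance = -$3,444.24 (Jun)
Initial deposit = cushion − low point = $1,425.32 − (-$3,444.24) = $4,869.56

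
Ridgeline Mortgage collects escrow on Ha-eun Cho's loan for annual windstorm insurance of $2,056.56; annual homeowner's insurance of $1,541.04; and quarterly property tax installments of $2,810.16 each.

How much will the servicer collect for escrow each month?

$1,236.52

Windstorm insurance: $2,056.56/yr
Homeowner's insurance: $1,541.04/yr
Property tax: $2,810.16 × 4 = $11,240.64/yr
Total annual escrow = $2,056.56 + $1,541.04 + $11,240.64 = $14,838.24
Monthly = $14,838.24 ÷ 12 = $1,236.52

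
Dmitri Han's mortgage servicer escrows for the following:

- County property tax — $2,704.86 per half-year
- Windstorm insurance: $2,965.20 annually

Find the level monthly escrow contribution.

$697.91

County property tax — $2,704.86 × 2 = $5,409.72
Windstorm insurance — $2,965.20
Yearly total = $5,409.72 + $2,965.20 = $8,374.92
Per month = $8,374.92 ÷ 12 = $697.91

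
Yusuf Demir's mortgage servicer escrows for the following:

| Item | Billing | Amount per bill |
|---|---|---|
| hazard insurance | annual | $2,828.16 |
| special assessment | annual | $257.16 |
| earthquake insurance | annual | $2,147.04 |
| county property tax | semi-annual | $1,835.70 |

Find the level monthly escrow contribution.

Hazard insurance: $2,828.16 annually
Special assessment: $257.16 annually
Earthquake insurance: $2,147.04 annually
County property tax: $1,835.70 × 2 = $3,671.40 annually
Annual escrow total = $2,828.16 + $257.16 + $2,147.04 + $3,671.40 = $8,903.76
Monthly = $8,903.76 / 12 = $741.98

$741.98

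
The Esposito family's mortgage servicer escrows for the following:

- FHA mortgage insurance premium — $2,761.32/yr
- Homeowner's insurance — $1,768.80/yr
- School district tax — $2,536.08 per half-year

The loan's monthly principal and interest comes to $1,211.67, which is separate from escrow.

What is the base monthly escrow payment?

$800.19

FHA mortgage insurance premium: $2,761.32 per year
Homeowner's insurance: $1,768.80 per year
School district tax: $2,536.08 × 2 = $5,072.16 per year
Yearly total = $2,761.32 + $1,768.80 + $5,072.16 = $9,602.28
Monthly escrow = $9,602.28 / 12 = $800.19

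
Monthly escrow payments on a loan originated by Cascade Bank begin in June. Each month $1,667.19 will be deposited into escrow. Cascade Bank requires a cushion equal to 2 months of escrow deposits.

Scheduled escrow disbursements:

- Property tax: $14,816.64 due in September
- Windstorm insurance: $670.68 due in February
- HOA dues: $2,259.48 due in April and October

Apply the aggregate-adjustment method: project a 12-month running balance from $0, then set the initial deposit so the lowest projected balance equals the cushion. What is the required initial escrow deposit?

$12,074.55

Cushion = 2 × $1,667.19 = $3,334.38
Trial balance (start $0, +$1,667.19 each month, − disbursements):
  Jun: +$1,667.19 → $1,667.19
  Jul: +$1,667.19 → $3,334.38
  Aug: +$1,667.19 → $5,001.57
  Sep: +$1,667.19 − $14,816.64 → -$8,147.88
  Oct: +$1,667.19 − $2,259.48 → -$8,740.17
  Nov: +$1,667.19 → -$7,072.98
  Dec: +$1,667.19 → -$5,405.79
  Jan: +$1,667.19 → -$3,738.60
  Feb: +$1,667.19 − $670.68 → -$2,742.09
  Mar: +$1,667.19 → -$1,074.90
  Apr: +$1,667.19 − $2,259.48 → -$1,667.19
  May: +$1,667.19 → $0.00
Lowest trial balance = -$8,740.17 (Oct)
Initial deposit = cushion − low point = $3,334.38 − (-$8,740.17) = $12,074.55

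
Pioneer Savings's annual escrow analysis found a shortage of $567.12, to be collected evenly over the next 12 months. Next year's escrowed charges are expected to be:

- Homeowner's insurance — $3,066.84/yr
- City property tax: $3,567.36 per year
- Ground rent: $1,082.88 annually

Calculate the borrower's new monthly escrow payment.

Homeowner's insurance: $3,066.84/yr
City property tax: $3,567.36/yr
Ground rent: $1,082.88/yr
Total per year = $7,717.08
Base monthly escrow = $7,717.08 ÷ 12 = $643.09
Shortage spread = $567.12 / 12 = $47.26/mo
New monthly escrow = $643.09 + $47.26 = $690.35

$690.35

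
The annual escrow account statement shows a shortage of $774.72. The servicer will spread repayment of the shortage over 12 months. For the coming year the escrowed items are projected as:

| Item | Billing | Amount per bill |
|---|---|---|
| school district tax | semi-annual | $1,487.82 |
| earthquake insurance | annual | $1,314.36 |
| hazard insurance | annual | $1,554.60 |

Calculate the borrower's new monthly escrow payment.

School district tax: $1,487.82 × 2 = $2,975.64 per year
Earthquake insurance: $1,314.36 per year
Hazard insurance: $1,554.60 per year
Yearly total = $2,975.64 + $1,314.36 + $1,554.60 = $5,844.60
Base monthly escrow = $5,844.60 ÷ 12 = $487.05
Shortage spread = $774.72 ÷ 12 = $64.56/mo
Adjusted monthly = $487.05 + $64.56 = $551.61

$551.61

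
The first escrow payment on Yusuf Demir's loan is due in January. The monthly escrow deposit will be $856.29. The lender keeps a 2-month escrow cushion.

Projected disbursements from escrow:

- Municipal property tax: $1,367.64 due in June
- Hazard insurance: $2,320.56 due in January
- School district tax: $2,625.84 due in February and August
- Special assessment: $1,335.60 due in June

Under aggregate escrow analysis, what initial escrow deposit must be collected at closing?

$5,137.74

Cushion = 2 × $856.29 = $1,712.58
Trial balance (start $0, +$856.29 each month, − disbursements):
  Jan: +$856.29 − $2,320.56 → -$1,464.27
  Feb: +$856.29 − $2,625.84 → -$3,233.82
  Mar: +$856.29 → -$2,377.53
  Apr: +$856.29 → -$1,521.24
  May: +$856.29 → -$664.95
  Jun: +$856.29 − $2,703.24 → -$2,511.90
  Jul: +$856.29 → -$1,655.61
  Aug: +$856.29 − $2,625.84 → -$3,425.16
  Sep: +$856.29 → -$2,568.87
  Oct: +$856.29 → -$1,712.58
  Nov: +$856.29 → -$856.29
  Dec: +$856.29 → $0.00
Lowest trial balance = -$3,425.16 (Aug)
Initial deposit = cushion − low point = $1,712.58 − (-$3,425.16) = $5,137.74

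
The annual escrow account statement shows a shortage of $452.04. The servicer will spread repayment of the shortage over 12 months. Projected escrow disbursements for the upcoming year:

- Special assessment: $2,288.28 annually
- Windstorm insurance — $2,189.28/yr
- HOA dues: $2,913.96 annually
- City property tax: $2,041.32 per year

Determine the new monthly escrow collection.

$823.74

Special assessment — $2,288.28 annually
Windstorm insurance — $2,189.28 annually
HOA dues — $2,913.96 annually
City property tax — $2,041.32 annually
Combined annual = $9,432.84
Monthly escrow = $9,432.84 ÷ 12 = $786.07
Monthly shortage recovery: $452.04 / 12 = $37.67
Adjusted monthly = $786.07 + $37.67 = $823.74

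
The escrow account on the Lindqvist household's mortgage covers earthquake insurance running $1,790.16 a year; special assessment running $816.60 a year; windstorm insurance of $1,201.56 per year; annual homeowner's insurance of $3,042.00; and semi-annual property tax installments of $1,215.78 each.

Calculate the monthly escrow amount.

Earthquake insurance: $1,790.16 annually
Special assessment: $816.60 annually
Windstorm insurance: $1,201.56 annually
Homeowner's insurance: $3,042.00 annually
Property tax: $1,215.78 × 2 = $2,431.56 annually
Yearly total = $9,281.88
Monthly escrow = $9,281.88 ÷ 12 = $773.49

$773.49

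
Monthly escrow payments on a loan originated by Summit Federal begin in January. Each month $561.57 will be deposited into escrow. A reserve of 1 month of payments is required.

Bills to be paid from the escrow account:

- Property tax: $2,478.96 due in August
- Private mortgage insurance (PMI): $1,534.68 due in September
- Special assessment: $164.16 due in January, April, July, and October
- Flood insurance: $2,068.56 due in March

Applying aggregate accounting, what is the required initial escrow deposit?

Cushion = 1 × $561.57 = $561.57
Trial balance (start $0, +$561.57 each month, − disbursements):
  Jan: +$561.57 − $164.16 → $397.41
  Feb: +$561.57 → $958.98
  Mar: +$561.57 − $2,068.56 → -$548.01
  Apr: +$561.57 − $164.16 → -$150.60
  May: +$561.57 → $410.97
  Jun: +$561.57 → $972.54
  Jul: +$561.57 − $164.16 → $1,369.95
  Aug: +$561.57 − $2,478.96 → -$547.44
  Sep: +$561.57 − $1,534.68 → -$1,520.55
  Oct: +$561.57 − $164.16 → -$1,123.14
  Nov: +$561.57 → -$561.57
  Dec: +$561.57 → $0.00
Lowest trial balance = -$1,520.55 (Sep)
Initial deposit = cushion − low point = $561.57 − (-$1,520.55) = $2,082.12

$2,082.12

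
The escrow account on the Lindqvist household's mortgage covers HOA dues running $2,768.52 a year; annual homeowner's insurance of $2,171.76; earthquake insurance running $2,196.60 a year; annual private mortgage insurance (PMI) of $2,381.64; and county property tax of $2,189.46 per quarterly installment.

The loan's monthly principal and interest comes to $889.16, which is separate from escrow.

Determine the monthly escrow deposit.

$1,523.03

HOA dues: $2,768.52
Homeowner's insurance: $2,171.76
Earthquake insurance: $2,196.60
Private mortgage insurance (PMI): $2,381.64
County property tax: $2,189.46 × 4 = $8,757.84
Total annual escrow = $2,768.52 + $2,171.76 + $2,196.60 + $2,381.64 + $8,757.84 = $18,276.36
Monthly = $18,276.36 ÷ 12 = $1,523.03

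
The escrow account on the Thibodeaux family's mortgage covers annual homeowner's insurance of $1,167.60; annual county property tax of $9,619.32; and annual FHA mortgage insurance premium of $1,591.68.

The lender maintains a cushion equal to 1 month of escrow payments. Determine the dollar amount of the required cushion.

$1,031.55

Homeowner's insurance = $1,167.60 annually
County property tax = $9,619.32 annually
FHA mortgage insurance premium = $1,591.68 annually
Total per year = $1,167.60 + $9,619.32 + $1,591.68 = $12,378.60
Base monthly escrow = $12,378.60 ÷ 12 = $1,031.55
Cushion = 1 × $1,031.55 = $1,031.55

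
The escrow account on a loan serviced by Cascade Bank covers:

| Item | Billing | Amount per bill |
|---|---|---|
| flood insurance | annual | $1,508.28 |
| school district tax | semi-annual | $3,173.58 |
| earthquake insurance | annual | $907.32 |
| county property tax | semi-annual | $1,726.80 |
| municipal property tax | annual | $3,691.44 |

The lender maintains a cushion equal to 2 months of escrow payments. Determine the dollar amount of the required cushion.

$2,651.30

Flood insurance: $1,508.28
School district tax: $3,173.58 × 2 = $6,347.16
Earthquake insurance: $907.32
County property tax: $1,726.80 × 2 = $3,453.60
Municipal property tax: $3,691.44
Annual escrow total = $15,907.80
Monthly escrow = $15,907.80 / 12 = $1,325.65
Cushion = 2 × $1,325.65 = $2,651.30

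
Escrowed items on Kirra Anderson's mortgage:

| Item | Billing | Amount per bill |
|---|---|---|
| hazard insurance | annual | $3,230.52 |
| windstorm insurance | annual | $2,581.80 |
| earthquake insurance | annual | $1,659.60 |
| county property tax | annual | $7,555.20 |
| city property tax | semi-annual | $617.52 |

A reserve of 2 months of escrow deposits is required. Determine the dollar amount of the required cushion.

$2,710.36

Hazard insurance: $3,230.52
Windstorm insurance: $2,581.80
Earthquake insurance: $1,659.60
County property tax: $7,555.20
City property tax: $617.52 × 2 = $1,235.04
Total per year = $3,230.52 + $2,581.80 + $1,659.60 + $7,555.20 + $1,235.04 = $16,262.16
Monthly = $16,262.16 / 12 = $1,355.18
Required cushion = 2 × $1,355.18 = $2,710.36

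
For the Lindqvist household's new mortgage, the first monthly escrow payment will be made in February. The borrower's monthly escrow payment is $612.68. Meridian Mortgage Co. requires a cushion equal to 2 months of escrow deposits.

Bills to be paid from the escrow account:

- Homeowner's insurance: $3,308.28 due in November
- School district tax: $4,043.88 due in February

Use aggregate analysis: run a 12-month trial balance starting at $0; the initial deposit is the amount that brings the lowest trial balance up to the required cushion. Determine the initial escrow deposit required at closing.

Cushion = 2 × $612.68 = $1,225.36
Trial balance (start $0, +$612.68 each month, − disbursements):
  Feb: +$612.68 − $4,043.88 → -$3,431.20
  Mar: +$612.68 → -$2,818.52
  Apr: +$612.68 → -$2,205.84
  May: +$612.68 → -$1,593.16
  Jun: +$612.68 → -$980.48
  Jul: +$612.68 → -$367.80
  Aug: +$612.68 → $244.88
  Sep: +$612.68 → $857.56
  Oct: +$612.68 → $1,470.24
  Nov: +$612.68 − $3,308.28 → -$1,225.36
  Dec: +$612.68 → -$612.68
  Jan: +$612.68 → $0.00
Lowest trial balance = -$3,431.20 (Feb)
Initial deposit = cushion − low point = $1,225.36 − (-$3,431.20) = $4,656.56

$4,656.56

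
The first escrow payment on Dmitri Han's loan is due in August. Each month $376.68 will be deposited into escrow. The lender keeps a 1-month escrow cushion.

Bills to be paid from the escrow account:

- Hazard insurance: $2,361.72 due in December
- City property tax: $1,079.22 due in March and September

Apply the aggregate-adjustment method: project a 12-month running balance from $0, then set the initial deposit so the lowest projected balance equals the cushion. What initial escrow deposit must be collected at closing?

Cushion = 1 × $376.68 = $376.68
Trial balance (start $0, +$376.68 each month, − disbursements):
  Aug: +$376.68 → $376.68
  Sep: +$376.68 − $1,079.22 → -$325.86
  Oct: +$376.68 → $50.82
  Nov: +$376.68 → $427.50
  Dec: +$376.68 − $2,361.72 → -$1,557.54
  Jan: +$376.68 → -$1,180.86
  Feb: +$376.68 → -$804.18
  Mar: +$376.68 − $1,079.22 → -$1,506.72
  Apr: +$376.68 → -$1,130.04
  May: +$376.68 → -$753.36
  Jun: +$376.68 → -$376.68
  Jul: +$376.68 → $0.00
Lowest trial balance = -$1,557.54 (Dec)
Initial deposit = cushion − low point = $376.68 − (-$1,557.54) = $1,934.22

$1,934.22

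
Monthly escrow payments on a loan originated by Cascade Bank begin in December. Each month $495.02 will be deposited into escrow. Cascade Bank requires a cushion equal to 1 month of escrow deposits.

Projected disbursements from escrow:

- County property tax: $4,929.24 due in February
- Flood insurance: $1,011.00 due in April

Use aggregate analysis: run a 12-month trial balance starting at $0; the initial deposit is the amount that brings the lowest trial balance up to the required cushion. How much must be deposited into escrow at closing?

Cushion = 1 × $495.02 = $495.02
Trial balance (start $0, +$495.02 each month, − disbursements):
  Dec: +$495.02 → $495.02
  Jan: +$495.02 → $990.04
  Feb: +$495.02 − $4,929.24 → -$3,444.18
  Mar: +$495.02 → -$2,949.16
  Apr: +$495.02 − $1,011.00 → -$3,465.14
  May: +$495.02 → -$2,970.12
  Jun: +$495.02 → -$2,475.10
  Jul: +$495.02 → -$1,980.08
  Aug: +$495.02 → -$1,485.06
  Sep: +$495.02 → -$990.04
  Oct: +$495.02 → -$495.02
  Nov: +$495.02 → $0.00
Lowest trial balance = -$3,465.14 (Apr)
Initial deposit = cushion − low point = $495.02 − (-$3,465.14) = $3,960.16

$3,960.16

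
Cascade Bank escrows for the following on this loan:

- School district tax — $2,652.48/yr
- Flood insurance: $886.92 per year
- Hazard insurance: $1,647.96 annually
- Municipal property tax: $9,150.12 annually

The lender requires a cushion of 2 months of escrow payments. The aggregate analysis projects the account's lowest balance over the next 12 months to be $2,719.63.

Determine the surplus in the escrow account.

School district tax — $2,652.48
Flood insurance — $886.92
Hazard insurance — $1,647.96
Municipal property tax — $9,150.12
Total per year = $2,652.48 + $886.92 + $1,647.96 + $9,150.12 = $14,337.48
Per month = $14,337.48 / 12 = $1,194.79
Required reserve = 2 × $1,194.79 = $2,389.58
Surplus = $2,719.63 − $2,389.58 = $330.05

$330.05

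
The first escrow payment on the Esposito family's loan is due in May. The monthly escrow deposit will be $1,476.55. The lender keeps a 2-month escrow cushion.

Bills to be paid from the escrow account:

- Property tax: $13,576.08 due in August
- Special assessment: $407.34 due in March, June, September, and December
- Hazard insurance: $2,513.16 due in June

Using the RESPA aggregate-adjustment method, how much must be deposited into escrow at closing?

Cushion = 2 × $1,476.55 = $2,953.10
Trial balance (start $0, +$1,476.55 each month, − disbursements):
  May: +$1,476.55 → $1,476.55
  Jun: +$1,476.55 − $2,920.50 → $32.60
  Jul: +$1,476.55 → $1,509.15
  Aug: +$1,476.55 − $13,576.08 → -$10,590.38
  Sep: +$1,476.55 − $407.34 → -$9,521.17
  Oct: +$1,476.55 → -$8,044.62
  Nov: +$1,476.55 → -$6,568.07
  Dec: +$1,476.55 − $407.34 → -$5,498.86
  Jan: +$1,476.55 → -$4,022.31
  Feb: +$1,476.55 → -$2,545.76
  Mar: +$1,476.55 − $407.34 → -$1,476.55
  Apr: +$1,476.55 → $0.00
Lowest trial balance = -$10,590.38 (Aug)
Initial deposit = cushion − low point = $2,953.10 − (-$10,590.38) = $13,543.48

$13,543.48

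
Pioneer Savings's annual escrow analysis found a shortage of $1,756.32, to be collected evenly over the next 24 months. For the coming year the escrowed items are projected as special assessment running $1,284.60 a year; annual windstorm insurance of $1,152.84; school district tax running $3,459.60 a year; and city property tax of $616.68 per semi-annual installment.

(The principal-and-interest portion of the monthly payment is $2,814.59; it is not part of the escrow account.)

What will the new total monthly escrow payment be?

Special assessment: $1,284.60 per year
Windstorm insurance: $1,152.84 per year
School district tax: $3,459.60 per year
City property tax: $616.68 × 2 = $1,233.36 per year
Combined annual = $1,284.60 + $1,152.84 + $3,459.60 + $1,233.36 = $7,130.40
Monthly escrow = $7,130.40 / 12 = $594.20
Monthly shortage recovery: $1,756.32 / 24 = $73.18
New monthly escrow = $594.20 + $73.18 = $667.38

$667.38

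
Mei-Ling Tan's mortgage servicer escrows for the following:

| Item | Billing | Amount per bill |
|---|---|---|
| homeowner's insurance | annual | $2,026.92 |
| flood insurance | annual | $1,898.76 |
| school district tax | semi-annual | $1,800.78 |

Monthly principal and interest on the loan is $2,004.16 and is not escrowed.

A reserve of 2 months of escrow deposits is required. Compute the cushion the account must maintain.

$1,254.54

Homeowner's insurance = $2,026.92/yr
Flood insurance = $1,898.76/yr
School district tax = $1,800.78 × 2 = $3,601.56/yr
Total annual escrow = $2,026.92 + $1,898.76 + $3,601.56 = $7,527.24
Monthly escrow = $7,527.24 / 12 = $627.27
Reserve = 2 × $627.27 = $1,254.54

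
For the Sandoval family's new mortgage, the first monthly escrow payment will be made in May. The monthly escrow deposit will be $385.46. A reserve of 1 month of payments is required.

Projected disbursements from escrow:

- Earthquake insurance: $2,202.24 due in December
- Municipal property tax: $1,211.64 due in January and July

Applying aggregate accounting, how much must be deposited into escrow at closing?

Cushion = 1 × $385.46 = $385.46
Trial balance (start $0, +$385.46 each month, − disbursements):
  May: +$385.46 → $385.46
  Jun: +$385.46 → $770.92
  Jul: +$385.46 − $1,211.64 → -$55.26
  Aug: +$385.46 → $330.20
  Sep: +$385.46 → $715.66
  Oct: +$385.46 → $1,101.12
  Nov: +$385.46 → $1,486.58
  Dec: +$385.46 − $2,202.24 → -$330.20
  Jan: +$385.46 − $1,211.64 → -$1,156.38
  Feb: +$385.46 → -$770.92
  Mar: +$385.46 → -$385.46
  Apr: +$385.46 → $0.00
Lowest trial balance = -$1,156.38 (Jan)
Initial deposit = cushion − low point = $385.46 − (-$1,156.38) = $1,541.84

$1,541.84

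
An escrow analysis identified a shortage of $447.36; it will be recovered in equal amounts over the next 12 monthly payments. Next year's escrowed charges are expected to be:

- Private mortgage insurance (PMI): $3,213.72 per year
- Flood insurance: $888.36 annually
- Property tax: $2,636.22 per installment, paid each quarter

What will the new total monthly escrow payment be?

$1,257.86

Private mortgage insurance (PMI) — $3,213.72
Flood insurance — $888.36
Property tax — $2,636.22 × 4 = $10,544.88
Total annual escrow = $3,213.72 + $888.36 + $10,544.88 = $14,646.96
Monthly escrow = $14,646.96 ÷ 12 = $1,220.58
Monthly shortage recovery: $447.36 / 12 = $37.28
Adjusted monthly = $1,220.58 + $37.28 = $1,257.86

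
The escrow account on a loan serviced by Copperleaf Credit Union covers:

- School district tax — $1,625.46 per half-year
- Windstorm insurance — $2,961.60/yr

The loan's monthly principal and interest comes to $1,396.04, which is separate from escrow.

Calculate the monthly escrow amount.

$517.71

School district tax: $1,625.46 × 2 = $3,250.92 per year
Windstorm insurance: $2,961.60 per year
Total annual escrow = $3,250.92 + $2,961.60 = $6,212.52
Monthly = $6,212.52 / 12 = $517.71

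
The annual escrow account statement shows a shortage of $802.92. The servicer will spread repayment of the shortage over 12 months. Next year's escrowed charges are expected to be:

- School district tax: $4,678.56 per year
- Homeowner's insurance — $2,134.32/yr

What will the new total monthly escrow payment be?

$634.65

School district tax = $4,678.56 per year
Homeowner's insurance = $2,134.32 per year
Total annual escrow = $6,812.88
Monthly = $6,812.88 / 12 = $567.74
Monthly shortage recovery: $802.92 ÷ 12 = $66.91
Adjusted monthly = $567.74 + $66.91 = $634.65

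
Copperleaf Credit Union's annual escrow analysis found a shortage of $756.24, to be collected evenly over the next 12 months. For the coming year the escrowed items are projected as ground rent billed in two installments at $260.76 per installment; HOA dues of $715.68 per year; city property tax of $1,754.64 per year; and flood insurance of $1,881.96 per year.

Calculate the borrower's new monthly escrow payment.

Ground rent — $260.76 × 2 = $521.52
HOA dues — $715.68
City property tax — $1,754.64
Flood insurance — $1,881.96
Annual escrow total = $521.52 + $715.68 + $1,754.64 + $1,881.96 = $4,873.80
Per month = $4,873.80 / 12 = $406.15
Shortage spread = $756.24 ÷ 12 = $63.02/mo
Adjusted monthly = $406.15 + $63.02 = $469.17

$469.17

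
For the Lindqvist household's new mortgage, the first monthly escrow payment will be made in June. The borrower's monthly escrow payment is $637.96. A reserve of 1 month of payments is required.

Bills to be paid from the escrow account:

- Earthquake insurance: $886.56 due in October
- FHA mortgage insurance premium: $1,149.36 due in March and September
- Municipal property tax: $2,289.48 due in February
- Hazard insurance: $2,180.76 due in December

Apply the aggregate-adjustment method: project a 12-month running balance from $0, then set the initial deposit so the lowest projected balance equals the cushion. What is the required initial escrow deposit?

$1,913.88

Cushion = 1 × $637.96 = $637.96
Trial balance (start $0, +$637.96 each month, − disbursements):
  Jun: +$637.96 → $637.96
  Jul: +$637.96 → $1,275.92
  Aug: +$637.96 → $1,913.88
  Sep: +$637.96 − $1,149.36 → $1,402.48
  Oct: +$637.96 − $886.56 → $1,153.88
  Nov: +$637.96 → $1,791.84
  Dec: +$637.96 − $2,180.76 → $249.04
  Jan: +$637.96 → $887.00
  Feb: +$637.96 − $2,289.48 → -$764.52
  Mar: +$637.96 − $1,149.36 → -$1,275.92
  Apr: +$637.96 → -$637.96
  May: +$637.96 → $0.00
Lowest trial balance = -$1,275.92 (Mar)
Initial deposit = cushion − low point = $637.96 − (-$1,275.92) = $1,913.88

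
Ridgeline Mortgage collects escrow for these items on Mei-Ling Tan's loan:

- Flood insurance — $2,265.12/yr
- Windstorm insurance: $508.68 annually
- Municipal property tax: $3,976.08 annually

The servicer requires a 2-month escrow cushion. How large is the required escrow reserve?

$1,124.98

Flood insurance: $2,265.12
Windstorm insurance: $508.68
Municipal property tax: $3,976.08
Combined annual = $2,265.12 + $508.68 + $3,976.08 = $6,749.88
Base monthly escrow = $6,749.88 / 12 = $562.49
Required cushion = 2 × $562.49 = $1,124.98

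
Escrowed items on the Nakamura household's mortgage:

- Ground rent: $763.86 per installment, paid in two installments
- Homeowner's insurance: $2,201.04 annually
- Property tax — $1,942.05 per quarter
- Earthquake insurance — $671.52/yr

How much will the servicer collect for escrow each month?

Ground rent — $763.86 × 2 = $1,527.72 per year
Homeowner's insurance — $2,201.04 per year
Property tax — $1,942.05 × 4 = $7,768.20 per year
Earthquake insurance — $671.52 per year
Total annual escrow = $12,168.48
Per month = $12,168.48 ÷ 12 = $1,014.04

$1,014.04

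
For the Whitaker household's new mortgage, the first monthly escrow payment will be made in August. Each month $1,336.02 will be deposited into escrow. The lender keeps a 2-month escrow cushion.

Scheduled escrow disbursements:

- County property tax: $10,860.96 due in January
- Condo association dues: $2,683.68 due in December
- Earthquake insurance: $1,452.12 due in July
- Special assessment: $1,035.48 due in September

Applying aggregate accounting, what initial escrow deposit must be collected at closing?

Cushion = 2 × $1,336.02 = $2,672.04
Trial balance (start $0, +$1,336.02 each month, − disbursements):
  Aug: +$1,336.02 → $1,336.02
  Sep: +$1,336.02 − $1,035.48 → $1,636.56
  Oct: +$1,336.02 → $2,972.58
  Nov: +$1,336.02 → $4,308.60
  Dec: +$1,336.02 − $2,683.68 → $2,960.94
  Jan: +$1,336.02 − $10,860.96 → -$6,564.00
  Feb: +$1,336.02 → -$5,227.98
  Mar: +$1,336.02 → -$3,891.96
  Apr: +$1,336.02 → -$2,555.94
  May: +$1,336.02 → -$1,219.92
  Jun: +$1,336.02 → $116.10
  Jul: +$1,336.02 − $1,452.12 → $0.00
Lowest trial balance = -$6,564.00 (Jan)
Initial deposit = cushion − low point = $2,672.04 − (-$6,564.00) = $9,236.04

$9,236.04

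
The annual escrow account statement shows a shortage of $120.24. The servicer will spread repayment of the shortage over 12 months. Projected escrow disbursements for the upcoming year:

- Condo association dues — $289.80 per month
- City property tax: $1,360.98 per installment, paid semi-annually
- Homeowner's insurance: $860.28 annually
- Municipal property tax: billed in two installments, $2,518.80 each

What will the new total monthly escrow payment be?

$1,018.14

Condo association dues — $289.80 × 12 = $3,477.60 annually
City property tax — $1,360.98 × 2 = $2,721.96 annually
Homeowner's insurance — $860.28 annually
Municipal property tax — $2,518.80 × 2 = $5,037.60 annually
Annual escrow total = $3,477.60 + $2,721.96 + $860.28 + $5,037.60 = $12,097.44
Per month = $12,097.44 / 12 = $1,008.12
Shortage per month = $120.24 ÷ 12 = $10.02
New monthly escrow = $1,008.12 + $10.02 = $1,018.14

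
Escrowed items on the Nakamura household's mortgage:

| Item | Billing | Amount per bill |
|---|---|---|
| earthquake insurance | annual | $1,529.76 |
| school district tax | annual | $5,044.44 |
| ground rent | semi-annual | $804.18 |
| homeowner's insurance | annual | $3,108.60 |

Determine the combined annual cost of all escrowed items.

$11,291.16

Earthquake insurance — $1,529.76/yr
School district tax — $5,044.44/yr
Ground rent — $804.18 × 2 = $1,608.36/yr
Homeowner's insurance — $3,108.60/yr
Total per year = $1,529.76 + $5,044.44 + $1,608.36 + $3,108.60 = $11,291.16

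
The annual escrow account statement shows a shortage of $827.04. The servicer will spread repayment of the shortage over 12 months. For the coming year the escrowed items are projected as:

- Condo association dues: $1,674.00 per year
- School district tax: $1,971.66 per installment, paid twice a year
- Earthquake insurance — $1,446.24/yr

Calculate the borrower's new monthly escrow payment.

$657.55

Condo association dues — $1,674.00/yr
School district tax — $1,971.66 × 2 = $3,943.32/yr
Earthquake insurance — $1,446.24/yr
Combined annual = $1,674.00 + $3,943.32 + $1,446.24 = $7,063.56
Monthly escrow = $7,063.56 / 12 = $588.63
Monthly shortage recovery: $827.04 ÷ 12 = $68.92
New monthly escrow = $588.63 + $68.92 = $657.55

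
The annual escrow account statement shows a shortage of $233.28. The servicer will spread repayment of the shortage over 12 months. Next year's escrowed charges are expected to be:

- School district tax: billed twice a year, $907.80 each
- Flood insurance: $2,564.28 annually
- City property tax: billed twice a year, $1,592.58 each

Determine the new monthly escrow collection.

$649.86

School district tax: $907.80 × 2 = $1,815.60
Flood insurance: $2,564.28
City property tax: $1,592.58 × 2 = $3,185.16
Total annual escrow = $7,565.04
Base monthly escrow = $7,565.04 ÷ 12 = $630.42
Monthly shortage recovery: $233.28 ÷ 12 = $19.44
Adjusted monthly = $630.42 + $19.44 = $649.86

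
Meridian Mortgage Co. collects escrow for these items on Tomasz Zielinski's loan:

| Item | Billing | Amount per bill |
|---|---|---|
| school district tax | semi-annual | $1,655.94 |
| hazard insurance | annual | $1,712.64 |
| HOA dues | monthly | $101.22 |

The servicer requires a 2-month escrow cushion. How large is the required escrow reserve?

School district tax: $1,655.94 × 2 = $3,311.88 per year
Hazard insurance: $1,712.64 per year
HOA dues: $101.22 × 12 = $1,214.64 per year
Yearly total = $3,311.88 + $1,712.64 + $1,214.64 = $6,239.16
Monthly escrow = $6,239.16 / 12 = $519.93
Cushion = 2 × $519.93 = $1,039.86

$1,039.86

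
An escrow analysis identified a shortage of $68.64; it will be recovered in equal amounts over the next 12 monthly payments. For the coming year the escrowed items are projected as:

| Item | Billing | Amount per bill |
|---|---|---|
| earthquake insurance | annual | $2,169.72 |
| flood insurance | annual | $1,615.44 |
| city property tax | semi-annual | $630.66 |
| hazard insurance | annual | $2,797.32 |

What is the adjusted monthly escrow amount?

Earthquake insurance: $2,169.72 annually
Flood insurance: $1,615.44 annually
City property tax: $630.66 × 2 = $1,261.32 annually
Hazard insurance: $2,797.32 annually
Combined annual = $7,843.80
Per month = $7,843.80 / 12 = $653.65
Monthly shortage recovery: $68.64 ÷ 12 = $5.72
New monthly escrow = $653.65 + $5.72 = $659.37

$659.37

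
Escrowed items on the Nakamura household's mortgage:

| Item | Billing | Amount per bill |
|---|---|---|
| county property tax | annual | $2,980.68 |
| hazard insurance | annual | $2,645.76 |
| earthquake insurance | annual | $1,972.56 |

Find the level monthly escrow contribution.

County property tax: $2,980.68 annually
Hazard insurance: $2,645.76 annually
Earthquake insurance: $1,972.56 annually
Combined annual = $7,599.00
Per month = $7,599.00 / 12 = $633.25

$633.25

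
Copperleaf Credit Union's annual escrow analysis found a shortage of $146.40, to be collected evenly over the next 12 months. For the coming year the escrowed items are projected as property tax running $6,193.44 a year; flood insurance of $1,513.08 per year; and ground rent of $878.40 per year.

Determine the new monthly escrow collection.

Property tax — $6,193.44 per year
Flood insurance — $1,513.08 per year
Ground rent — $878.40 per year
Total per year = $8,584.92
Monthly = $8,584.92 ÷ 12 = $715.41
Shortage per month = $146.40 ÷ 12 = $12.20
Adjusted monthly = $715.41 + $12.20 = $727.61

$727.61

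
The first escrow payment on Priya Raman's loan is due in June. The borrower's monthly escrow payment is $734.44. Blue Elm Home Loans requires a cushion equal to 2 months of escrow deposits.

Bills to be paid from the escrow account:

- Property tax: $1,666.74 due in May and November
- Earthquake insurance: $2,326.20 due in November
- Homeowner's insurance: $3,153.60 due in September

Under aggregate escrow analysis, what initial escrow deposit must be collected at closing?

Cushion = 2 × $734.44 = $1,468.88
Trial balance (start $0, +$734.44 each month, − disbursements):
  Jun: +$734.44 → $734.44
  Jul: +$734.44 → $1,468.88
  Aug: +$734.44 → $2,203.32
  Sep: +$734.44 − $3,153.60 → -$215.84
  Oct: +$734.44 → $518.60
  Nov: +$734.44 − $3,992.94 → -$2,739.90
  Dec: +$734.44 → -$2,005.46
  Jan: +$734.44 → -$1,271.02
  Feb: +$734.44 → -$536.58
  Mar: +$734.44 → $197.86
  Apr: +$734.44 → $932.30
  May: +$734.44 − $1,666.74 → $0.00
Lowest trial balance = -$2,739.90 (Nov)
Initial deposit = cushion − low point = $1,468.88 − (-$2,739.90) = $4,208.78

$4,208.78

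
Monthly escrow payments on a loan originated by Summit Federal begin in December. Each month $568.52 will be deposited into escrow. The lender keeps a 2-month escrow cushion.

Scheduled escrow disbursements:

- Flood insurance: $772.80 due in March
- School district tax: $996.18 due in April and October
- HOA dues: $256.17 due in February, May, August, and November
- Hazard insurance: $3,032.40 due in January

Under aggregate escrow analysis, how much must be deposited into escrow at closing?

Cushion = 2 × $568.52 = $1,137.04
Trial balance (start $0, +$568.52 each month, − disbursements):
  Dec: +$568.52 → $568.52
  Jan: +$568.52 − $3,032.40 → -$1,895.36
  Feb: +$568.52 − $256.17 → -$1,583.01
  Mar: +$568.52 − $772.80 → -$1,787.29
  Apr: +$568.52 − $996.18 → -$2,214.95
  May: +$568.52 − $256.17 → -$1,902.60
  Jun: +$568.52 → -$1,334.08
  Jul: +$568.52 → -$765.56
  Aug: +$568.52 − $256.17 → -$453.21
  Sep: +$568.52 → $115.31
  Oct: +$568.52 − $996.18 → -$312.35
  Nov: +$568.52 − $256.17 → $0.00
Lowest trial balance = -$2,214.95 (Apr)
Initial deposit = cushion − low point = $1,137.04 − (-$2,214.95) = $3,351.99

$3,351.99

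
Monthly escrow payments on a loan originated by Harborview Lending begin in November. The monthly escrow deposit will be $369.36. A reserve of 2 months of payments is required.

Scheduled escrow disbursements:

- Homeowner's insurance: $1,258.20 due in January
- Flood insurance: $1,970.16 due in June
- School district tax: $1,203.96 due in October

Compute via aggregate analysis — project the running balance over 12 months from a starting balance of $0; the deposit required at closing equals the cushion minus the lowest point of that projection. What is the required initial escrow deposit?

$1,012.20

Cushion = 2 × $369.36 = $738.72
Trial balance (start $0, +$369.36 each month, − disbursements):
  Nov: +$369.36 → $369.36
  Dec: +$369.36 → $738.72
  Jan: +$369.36 − $1,258.20 → -$150.12
  Feb: +$369.36 → $219.24
  Mar: +$369.36 → $588.60
  Apr: +$369.36 → $957.96
  May: +$369.36 → $1,327.32
  Jun: +$369.36 − $1,970.16 → -$273.48
  Jul: +$369.36 → $95.88
  Aug: +$369.36 → $465.24
  Sep: +$369.36 → $834.60
  Oct: +$369.36 − $1,203.96 → $0.00
Lowest trial balance = -$273.48 (Jun)
Initial deposit = cushion − low point = $738.72 − (-$273.48) = $1,012.20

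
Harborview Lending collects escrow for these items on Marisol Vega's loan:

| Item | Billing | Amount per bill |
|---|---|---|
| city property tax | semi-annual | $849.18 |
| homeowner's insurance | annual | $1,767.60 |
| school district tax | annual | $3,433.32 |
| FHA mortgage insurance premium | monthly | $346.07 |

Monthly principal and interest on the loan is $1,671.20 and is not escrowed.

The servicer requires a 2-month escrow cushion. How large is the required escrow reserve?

City property tax: $849.18 × 2 = $1,698.36/yr
Homeowner's insurance: $1,767.60/yr
School district tax: $3,433.32/yr
FHA mortgage insurance premium: $346.07 × 12 = $4,152.84/yr
Combined annual = $1,698.36 + $1,767.60 + $3,433.32 + $4,152.84 = $11,052.12
Monthly = $11,052.12 / 12 = $921.01
Required cushion = 2 × $921.01 = $1,842.02

$1,842.02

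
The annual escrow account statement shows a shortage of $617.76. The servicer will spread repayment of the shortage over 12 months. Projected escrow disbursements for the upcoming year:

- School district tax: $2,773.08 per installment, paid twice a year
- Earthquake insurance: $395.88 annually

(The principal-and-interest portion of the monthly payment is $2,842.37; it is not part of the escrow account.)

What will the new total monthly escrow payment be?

$546.65

School district tax = $2,773.08 × 2 = $5,546.16/yr
Earthquake insurance = $395.88/yr
Combined annual = $5,546.16 + $395.88 = $5,942.04
Monthly escrow = $5,942.04 ÷ 12 = $495.17
Shortage per month = $617.76 / 12 = $51.48
New monthly escrow = $495.17 + $51.48 = $546.65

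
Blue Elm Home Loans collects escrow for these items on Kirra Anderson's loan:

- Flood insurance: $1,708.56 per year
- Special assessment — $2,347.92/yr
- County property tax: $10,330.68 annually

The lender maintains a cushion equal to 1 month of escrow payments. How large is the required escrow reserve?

$1,198.93

Flood insurance — $1,708.56 per year
Special assessment — $2,347.92 per year
County property tax — $10,330.68 per year
Combined annual = $14,387.16
Monthly escrow = $14,387.16 / 12 = $1,198.93
Reserve = 1 × $1,198.93 = $1,198.93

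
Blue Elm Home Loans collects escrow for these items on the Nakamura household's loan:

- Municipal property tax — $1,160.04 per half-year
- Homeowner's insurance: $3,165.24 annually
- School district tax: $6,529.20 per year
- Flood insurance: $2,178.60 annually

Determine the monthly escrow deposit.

Municipal property tax — $1,160.04 × 2 = $2,320.08 annually
Homeowner's insurance — $3,165.24 annually
School district tax — $6,529.20 annually
Flood insurance — $2,178.60 annually
Yearly total = $2,320.08 + $3,165.24 + $6,529.20 + $2,178.60 = $14,193.12
Monthly escrow = $14,193.12 / 12 = $1,182.76

$1,182.76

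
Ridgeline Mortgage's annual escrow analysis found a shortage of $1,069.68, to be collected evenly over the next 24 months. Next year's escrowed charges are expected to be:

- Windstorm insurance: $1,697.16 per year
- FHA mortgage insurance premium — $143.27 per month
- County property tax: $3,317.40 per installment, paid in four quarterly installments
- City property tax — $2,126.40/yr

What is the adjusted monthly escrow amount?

$1,612.27

Windstorm insurance — $1,697.16
FHA mortgage insurance premium — $143.27 × 12 = $1,719.24
County property tax — $3,317.40 × 4 = $13,269.60
City property tax — $2,126.40
Yearly total = $1,697.16 + $1,719.24 + $13,269.60 + $2,126.40 = $18,812.40
Per month = $18,812.40 ÷ 12 = $1,567.70
Shortage per month = $1,069.68 / 24 = $44.57
New monthly escrow = $1,567.70 + $44.57 = $1,612.27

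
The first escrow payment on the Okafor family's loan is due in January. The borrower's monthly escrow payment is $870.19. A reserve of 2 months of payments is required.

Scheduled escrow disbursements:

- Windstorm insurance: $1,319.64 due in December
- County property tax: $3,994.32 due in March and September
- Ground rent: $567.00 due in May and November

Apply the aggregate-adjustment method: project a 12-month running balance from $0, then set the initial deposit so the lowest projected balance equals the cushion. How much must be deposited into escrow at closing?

Cushion = 2 × $870.19 = $1,740.38
Trial balance (start $0, +$870.19 each month, − disbursements):
  Jan: +$870.19 → $870.19
  Feb: +$870.19 → $1,740.38
  Mar: +$870.19 − $3,994.32 → -$1,383.75
  Apr: +$870.19 → -$513.56
  May: +$870.19 − $567.00 → -$210.37
  Jun: +$870.19 → $659.82
  Jul: +$870.19 → $1,530.01
  Aug: +$870.19 → $2,400.20
  Sep: +$870.19 − $3,994.32 → -$723.93
  Oct: +$870.19 → $146.26
  Nov: +$870.19 − $567.00 → $449.45
  Dec: +$870.19 − $1,319.64 → $0.00
Lowest trial balance = -$1,383.75 (Mar)
Initial deposit = cushion − low point = $1,740.38 − (-$1,383.75) = $3,124.13

$3,124.13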